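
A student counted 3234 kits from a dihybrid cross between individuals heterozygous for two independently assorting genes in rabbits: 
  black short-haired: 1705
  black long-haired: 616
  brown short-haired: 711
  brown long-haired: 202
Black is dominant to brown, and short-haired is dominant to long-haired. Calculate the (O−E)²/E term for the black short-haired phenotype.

7.160

A dihybrid F₂ with independent assortment and complete dominance at both loci gives a 9:3:3:1 phenotypic ratio.
Under the 9:3:3:1 hypothesis (Σ ratio = 16, N = 3234):
  black short-haired: 3234 × 9/16 = 1819.125
  black long-haired: 3234 × 3/16 = 606.375
  brown short-haired: 3234 × 3/16 = 606.375
  brown long-haired: 3234 × 1/16 = 202.125
Contribution of black short-haired: (1705 − 1819.125)² / 1819.125 = 7.1598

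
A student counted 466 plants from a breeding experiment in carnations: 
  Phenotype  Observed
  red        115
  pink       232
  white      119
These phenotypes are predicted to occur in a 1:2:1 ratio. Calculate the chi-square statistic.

The 1:2:1 ratio has 4 parts, so with N = 466 the expected counts are:
  red: 466 × 1/4 = 116.5
  pink: 466 × 2/4 = 233
  white: 466 × 1/4 = 116.5
χ² = Σ (O − E)² / E
  red: (115 − 116.5)² / 116.5 = 0.0193
  pink: (232 − 233)² / 233 = 0.0043
  white: (119 − 116.5)² / 116.5 = 0.0536
χ² = 0.0193 + 0.0043 + 0.0536 = 0.0772 ≈ 0.077

0.077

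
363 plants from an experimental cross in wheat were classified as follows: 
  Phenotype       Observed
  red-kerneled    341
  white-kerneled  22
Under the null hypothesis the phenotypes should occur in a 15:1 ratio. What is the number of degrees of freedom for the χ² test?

A goodness-of-fit test with 2 phenotype classes has df = 2 − 1 = 1.

1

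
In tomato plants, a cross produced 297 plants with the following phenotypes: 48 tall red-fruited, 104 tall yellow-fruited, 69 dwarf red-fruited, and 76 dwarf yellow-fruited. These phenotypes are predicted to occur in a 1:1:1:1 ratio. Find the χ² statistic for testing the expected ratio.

The 1:1:1:1 ratio has 4 parts, so with N = 297 the expected counts are:
  tall red-fruited: 297 × 1/4 = 74.25
  tall yellow-fruited: 297 × 1/4 = 74.25
  dwarf red-fruited: 297 × 1/4 = 74.25
  dwarf yellow-fruited: 297 × 1/4 = 74.25
χ² = Σ (O − E)² / E
  tall red-fruited: (48 − 74.25)² / 74.25 = 9.2803
  tall yellow-fruited: (104 − 74.25)² / 74.25 = 11.9200
  dwarf red-fruited: (69 − 74.25)² / 74.25 = 0.3712
  dwarf yellow-fruited: (76 − 74.25)² / 74.25 = 0.0412
χ² = 9.2803 + 11.9200 + 0.3712 + 0.0412 = 21.6127 ≈ 21.613

21.613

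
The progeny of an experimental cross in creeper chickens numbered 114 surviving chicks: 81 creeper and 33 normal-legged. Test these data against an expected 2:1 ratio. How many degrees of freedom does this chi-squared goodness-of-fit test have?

A goodness-of-fit test with 2 phenotype classes has df = 2 − 1 = 1.

1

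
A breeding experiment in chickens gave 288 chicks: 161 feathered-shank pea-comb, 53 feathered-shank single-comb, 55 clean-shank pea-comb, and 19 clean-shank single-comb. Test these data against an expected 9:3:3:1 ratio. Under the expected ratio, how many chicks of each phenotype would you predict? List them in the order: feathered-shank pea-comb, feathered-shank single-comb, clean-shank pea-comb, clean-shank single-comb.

162, 54, 54, 18

Under the 9:3:3:1 hypothesis (Σ ratio = 16, N = 288):
  feathered-shank pea-comb: 288 × 9/16 = 162
  feathered-shank single-comb: 288 × 3/16 = 54
  clean-shank pea-comb: 288 × 3/16 = 54
  clean-shank single-comb: 288 × 1/16 = 18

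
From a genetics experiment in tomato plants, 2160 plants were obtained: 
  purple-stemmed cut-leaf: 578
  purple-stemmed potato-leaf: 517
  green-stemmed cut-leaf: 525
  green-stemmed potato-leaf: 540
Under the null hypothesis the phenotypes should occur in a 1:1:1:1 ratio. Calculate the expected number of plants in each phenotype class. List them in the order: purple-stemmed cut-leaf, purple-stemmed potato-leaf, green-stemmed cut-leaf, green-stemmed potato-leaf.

540, 540, 540, 540

Total ratio parts = 4. Expected numbers out of 2160:
  purple-stemmed cut-leaf: 2160 × 1/4 = 540
  purple-stemmed potato-leaf: 2160 × 1/4 = 540
  green-stemmed cut-leaf: 2160 × 1/4 = 540
  green-stemmed potato-leaf: 2160 × 1/4 = 540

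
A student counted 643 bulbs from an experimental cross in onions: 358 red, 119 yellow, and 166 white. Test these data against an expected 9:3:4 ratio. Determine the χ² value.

0.229

Total ratio parts = 16. Expected numbers out of 643:
  red: 643 × 9/16 = 361.6875
  yellow: 643 × 3/16 = 120.5625
  white: 643 × 4/16 = 160.75
χ² = Σ (O − E)² / E
  red: (358 − 361.6875)² / 361.6875 = 0.0376
  yellow: (119 − 120.5625)² / 120.5625 = 0.0203
  white: (166 − 160.75)² / 160.75 = 0.1715
χ² = 0.0376 + 0.0203 + 0.1715 = 0.2294 ≈ 0.229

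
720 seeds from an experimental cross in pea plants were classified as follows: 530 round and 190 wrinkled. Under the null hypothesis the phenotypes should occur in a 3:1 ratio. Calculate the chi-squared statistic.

0.741

Expected counts for N = 720 under a 3:1 ratio (total parts = 4):
  round: 720 × 3/4 = 540
  wrinkled: 720 × 1/4 = 180
χ² = Σ (O − E)² / E
  round: (530 − 540)² / 540 = 0.1852
  wrinkled: (190 − 180)² / 180 = 0.5556
χ² = 0.1852 + 0.5556 = 0.7408 ≈ 0.741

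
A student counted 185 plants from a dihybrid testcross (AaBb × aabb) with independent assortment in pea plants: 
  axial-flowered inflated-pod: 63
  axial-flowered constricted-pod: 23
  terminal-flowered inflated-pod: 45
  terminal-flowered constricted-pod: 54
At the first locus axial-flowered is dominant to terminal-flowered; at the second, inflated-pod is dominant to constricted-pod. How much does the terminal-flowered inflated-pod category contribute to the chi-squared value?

0.034

A dihybrid testcross with independent assortment gives a 1:1:1:1 ratio.
Total ratio parts = 4. Expected numbers out of 185:
  axial-flowered inflated-pod: 185 × 1/4 = 46.25
  axial-flowered constricted-pod: 185 × 1/4 = 46.25
  terminal-flowered inflated-pod: 185 × 1/4 = 46.25
  terminal-flowered constricted-pod: 185 × 1/4 = 46.25
Contribution of terminal-flowered inflated-pod: (45 − 46.25)² / 46.25 = 0.0338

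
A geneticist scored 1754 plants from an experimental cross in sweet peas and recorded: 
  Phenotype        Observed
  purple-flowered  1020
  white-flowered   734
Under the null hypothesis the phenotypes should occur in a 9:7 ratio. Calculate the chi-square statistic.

Under the 9:7 hypothesis (Σ ratio = 16, N = 1754):
  purple-flowered: 1754 × 9/16 = 986.625
  white-flowered: 1754 × 7/16 = 767.375
χ² = Σ (O − E)² / E
  purple-flowered: (1020 − 986.625)² / 986.625 = 1.1290
  white-flowered: (734 − 767.375)² / 767.375 = 1.4516
χ² = 1.1290 + 1.4516 = 2.5806 ≈ 2.581

2.581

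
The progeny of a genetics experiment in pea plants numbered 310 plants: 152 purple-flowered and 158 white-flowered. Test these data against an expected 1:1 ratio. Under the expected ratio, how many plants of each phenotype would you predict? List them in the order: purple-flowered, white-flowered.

155, 155

The 1:1 ratio has 2 parts, so with N = 310 the expected counts are:
  purple-flowered: 310 × 1/2 = 155
  white-flowered: 310 × 1/2 = 155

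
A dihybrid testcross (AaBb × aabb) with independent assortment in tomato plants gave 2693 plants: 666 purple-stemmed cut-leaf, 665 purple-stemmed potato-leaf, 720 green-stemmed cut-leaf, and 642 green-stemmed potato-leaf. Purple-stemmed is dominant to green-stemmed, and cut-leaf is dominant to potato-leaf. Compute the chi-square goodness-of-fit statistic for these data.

4.876

A dihybrid testcross with independent assortment gives a 1:1:1:1 ratio.
Under the 1:1:1:1 hypothesis (Σ ratio = 4, N = 2693):
  purple-stemmed cut-leaf: 2693 × 1/4 = 673.25
  purple-stemmed potato-leaf: 2693 × 1/4 = 673.25
  green-stemmed cut-leaf: 2693 × 1/4 = 673.25
  green-stemmed potato-leaf: 2693 × 1/4 = 673.25
χ² = Σ (O − E)² / E
  purple-stemmed cut-leaf: (666 − 673.25)² / 673.25 = 0.0781
  purple-stemmed potato-leaf: (665 − 673.25)² / 673.25 = 0.1011
  green-stemmed cut-leaf: (720 − 673.25)² / 673.25 = 3.2463
  green-stemmed potato-leaf: (642 − 673.25)² / 673.25 = 1.4505
χ² = 0.0781 + 0.1011 + 3.2463 + 1.4505 = 4.876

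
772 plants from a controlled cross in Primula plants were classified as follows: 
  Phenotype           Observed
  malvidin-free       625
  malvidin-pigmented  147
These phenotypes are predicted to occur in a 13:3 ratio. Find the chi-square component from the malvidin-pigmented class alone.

The 13:3 ratio has 16 parts, so with N = 772 the expected counts are:
  malvidin-free: 772 × 13/16 = 627.25
  malvidin-pigmented: 772 × 3/16 = 144.75
Contribution of malvidin-pigmented: (147 − 144.75)² / 144.75 = 0.0350

0.035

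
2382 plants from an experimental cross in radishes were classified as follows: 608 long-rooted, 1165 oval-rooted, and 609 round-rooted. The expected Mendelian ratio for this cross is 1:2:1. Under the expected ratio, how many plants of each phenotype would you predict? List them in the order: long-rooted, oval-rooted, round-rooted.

595.5, 1191, 595.5

Under the 1:2:1 hypothesis (Σ ratio = 4, N = 2382):
  long-rooted: 2382 × 1/4 = 595.5
  oval-rooted: 2382 × 2/4 = 1191
  round-rooted: 2382 × 1/4 = 595.5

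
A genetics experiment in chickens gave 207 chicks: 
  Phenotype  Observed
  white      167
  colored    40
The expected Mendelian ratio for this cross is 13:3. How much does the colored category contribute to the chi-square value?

0.036

Under the 13:3 hypothesis (Σ ratio = 16, N = 207):
  white: 207 × 13/16 = 168.1875
  colored: 207 × 3/16 = 38.8125
Contribution of colored: (40 − 38.8125)² / 38.8125 = 0.0363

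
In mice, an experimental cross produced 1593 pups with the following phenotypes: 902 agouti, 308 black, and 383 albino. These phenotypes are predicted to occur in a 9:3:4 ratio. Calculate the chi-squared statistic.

0.914

Under the 9:3:4 hypothesis (Σ ratio = 16, N = 1593):
  agouti: 1593 × 9/16 = 896.0625
  black: 1593 × 3/16 = 298.6875
  albino: 1593 × 4/16 = 398.25
χ² = Σ (O − E)² / E
  agouti: (902 − 896.0625)² / 896.0625 = 0.0393
  black: (308 − 298.6875)² / 298.6875 = 0.2903
  albino: (383 − 398.25)² / 398.25 = 0.5840
χ² = 0.0393 + 0.2903 + 0.5840 = 0.9136 ≈ 0.914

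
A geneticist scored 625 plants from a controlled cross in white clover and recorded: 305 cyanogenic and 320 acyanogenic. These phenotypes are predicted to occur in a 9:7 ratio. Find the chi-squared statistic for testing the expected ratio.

14.096

Expected counts for N = 625 under a 9:7 ratio (total parts = 16):
  cyanogenic: 625 × 9/16 = 351.5625
  acyanogenic: 625 × 7/16 = 273.4375
χ² = Σ (O − E)² / E
  cyanogenic: (305 − 351.5625)² / 351.5625 = 6.1669
  acyanogenic: (320 − 273.4375)² / 273.4375 = 7.9289
χ² = 6.1669 + 7.9289 = 14.0958 ≈ 14.096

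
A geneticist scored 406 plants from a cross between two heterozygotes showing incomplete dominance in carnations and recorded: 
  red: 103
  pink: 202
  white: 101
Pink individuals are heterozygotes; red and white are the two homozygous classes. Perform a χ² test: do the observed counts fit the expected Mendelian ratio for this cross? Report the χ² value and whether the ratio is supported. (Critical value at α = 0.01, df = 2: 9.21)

With incomplete dominance, a heterozygote × heterozygote cross gives a 1:2:1 phenotypic ratio.
Expected counts for N = 406 under a 1:2:1 ratio (total parts = 4):
  red: 406 × 1/4 = 101.5
  pink: 406 × 2/4 = 203
  white: 406 × 1/4 = 101.5
χ² = Σ (O − E)² / E
  red: (103 − 101.5)² / 101.5 = 0.0222
  pink: (202 − 203)² / 203 = 0.0049
  white: (101 − 101.5)² / 101.5 = 0.0025
χ² = 0.0222 + 0.0049 + 0.0025 = 0.0296 ≈ 0.030
Degrees of freedom = 3 − 1 = 2; critical value at α = 0.01 is 9.21.
Since 0.030 < 9.21, we fail to reject the null hypothesis — the data are consistent with the 1:2:1 ratio.

0.030; consistent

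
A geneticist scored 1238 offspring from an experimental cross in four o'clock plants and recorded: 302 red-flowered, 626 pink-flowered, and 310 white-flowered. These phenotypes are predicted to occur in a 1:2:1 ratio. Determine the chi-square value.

Expected counts for N = 1238 under a 1:2:1 ratio (total parts = 4):
  red-flowered: 1238 × 1/4 = 309.5
  pink-flowered: 1238 × 2/4 = 619
  white-flowered: 1238 × 1/4 = 309.5
χ² = Σ (O − E)² / E
  red-flowered: (302 − 309.5)² / 309.5 = 0.1817
  pink-flowered: (626 − 619)² / 619 = 0.0792
  white-flowered: (310 − 309.5)² / 309.5 = 0.0008
χ² = 0.1817 + 0.0792 + 0.0008 = 0.2617 ≈ 0.262

0.262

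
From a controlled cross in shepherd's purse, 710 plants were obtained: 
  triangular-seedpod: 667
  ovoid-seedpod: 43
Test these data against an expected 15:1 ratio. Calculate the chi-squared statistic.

Under the 15:1 hypothesis (Σ ratio = 16, N = 710):
  triangular-seedpod: 710 × 15/16 = 665.625
  ovoid-seedpod: 710 × 1/16 = 44.375
χ² = Σ (O − E)² / E
  triangular-seedpod: (667 − 665.625)² / 665.625 = 0.0028
  ovoid-seedpod: (43 − 44.375)² / 44.375 = 0.0426
χ² = 0.0028 + 0.0426 = 0.0454 ≈ 0.045

0.045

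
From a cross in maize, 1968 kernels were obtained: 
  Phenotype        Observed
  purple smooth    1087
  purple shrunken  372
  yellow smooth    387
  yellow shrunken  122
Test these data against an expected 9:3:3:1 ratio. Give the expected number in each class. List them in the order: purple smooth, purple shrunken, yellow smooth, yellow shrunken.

1107, 369, 369, 123

Total ratio parts = 16. Expected numbers out of 1968:
  purple smooth: 1968 × 9/16 = 1107
  purple shrunken: 1968 × 3/16 = 369
  yellow smooth: 1968 × 3/16 = 369
  yellow shrunken: 1968 × 1/16 = 123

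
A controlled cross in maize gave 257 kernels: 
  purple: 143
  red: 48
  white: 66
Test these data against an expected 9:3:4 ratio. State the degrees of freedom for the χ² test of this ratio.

2

A goodness-of-fit test with 3 phenotype classes has df = 3 − 1 = 2.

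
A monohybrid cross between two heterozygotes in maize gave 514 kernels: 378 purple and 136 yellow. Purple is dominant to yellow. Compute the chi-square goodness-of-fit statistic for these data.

For a monohybrid cross between heterozygotes with complete dominance, the expected phenotypic ratio is 3:1.
Total ratio parts = 4. Expected numbers out of 514:
  purple: 514 × 3/4 = 385.5
  yellow: 514 × 1/4 = 128.5
χ² = Σ (O − E)² / E
  purple: (378 − 385.5)² / 385.5 = 0.1459
  yellow: (136 − 128.5)² / 128.5 = 0.4377
χ² = 0.1459 + 0.4377 = 0.5836 ≈ 0.584

0.584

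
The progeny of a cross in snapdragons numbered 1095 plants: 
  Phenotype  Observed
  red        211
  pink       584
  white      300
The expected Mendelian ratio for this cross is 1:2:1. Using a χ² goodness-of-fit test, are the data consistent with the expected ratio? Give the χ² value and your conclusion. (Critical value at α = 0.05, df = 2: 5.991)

19.334; not consistent

Total ratio parts = 4. Expected numbers out of 1095:
  red: 1095 × 1/4 = 273.75
  pink: 1095 × 2/4 = 547.5
  white: 1095 × 1/4 = 273.75
χ² = Σ (O − E)² / E
  red: (211 − 273.75)² / 273.75 = 14.3838
  pink: (584 − 547.5)² / 547.5 = 2.4333
  white: (300 − 273.75)² / 273.75 = 2.5171
χ² = 14.3838 + 2.4333 + 2.5171 = 19.3342 ≈ 19.334
Degrees of freedom = 3 − 1 = 2; critical value at α = 0.05 is 5.991.
Since 19.334 > 5.991, we reject the null hypothesis — the data do not fit the 1:2:1 ratio.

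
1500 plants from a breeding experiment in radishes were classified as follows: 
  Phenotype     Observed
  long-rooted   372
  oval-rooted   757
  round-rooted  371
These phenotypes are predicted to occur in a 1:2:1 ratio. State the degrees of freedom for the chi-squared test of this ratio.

2

A goodness-of-fit test with 3 phenotype classes has df = 3 − 1 = 2.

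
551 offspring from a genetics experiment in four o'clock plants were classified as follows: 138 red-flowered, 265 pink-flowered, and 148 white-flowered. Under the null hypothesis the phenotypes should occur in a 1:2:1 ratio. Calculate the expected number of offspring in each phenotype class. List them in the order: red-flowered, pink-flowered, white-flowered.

137.75, 275.5, 137.75

Expected counts for N = 551 under a 1:2:1 ratio (total parts = 4):
  red-flowered: 551 × 1/4 = 137.75
  pink-flowered: 551 × 2/4 = 275.5
  white-flowered: 551 × 1/4 = 137.75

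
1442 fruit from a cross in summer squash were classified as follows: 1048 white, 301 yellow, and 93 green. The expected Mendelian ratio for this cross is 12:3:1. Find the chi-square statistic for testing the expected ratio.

Under the 12:3:1 hypothesis (Σ ratio = 16, N = 1442):
  white: 1442 × 12/16 = 1081.5
  yellow: 1442 × 3/16 = 270.375
  green: 1442 × 1/16 = 90.125
χ² = Σ (O − E)² / E
  white: (1048 − 1081.5)² / 1081.5 = 1.0377
  yellow: (301 − 270.375)² / 270.375 = 3.4689
  green: (93 − 90.125)² / 90.125 = 0.0917
χ² = 1.0377 + 3.4689 + 0.0917 = 4.5983 ≈ 4.598

4.598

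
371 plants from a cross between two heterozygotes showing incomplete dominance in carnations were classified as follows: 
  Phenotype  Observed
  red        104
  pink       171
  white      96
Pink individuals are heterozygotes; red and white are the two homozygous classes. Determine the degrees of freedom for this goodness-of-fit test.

2

With incomplete dominance, a heterozygote × heterozygote cross gives a 1:2:1 phenotypic ratio.
A goodness-of-fit test with 3 phenotype classes has df = 3 − 1 = 2.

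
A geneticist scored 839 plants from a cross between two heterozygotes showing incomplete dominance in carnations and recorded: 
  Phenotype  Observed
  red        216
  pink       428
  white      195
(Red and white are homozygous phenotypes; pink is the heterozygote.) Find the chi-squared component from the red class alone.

0.186

With incomplete dominance, a heterozygote × heterozygote cross gives a 1:2:1 phenotypic ratio.
Expected counts for N = 839 under a 1:2:1 ratio (total parts = 4):
  red: 839 × 1/4 = 209.75
  pink: 839 × 2/4 = 419.5
  white: 839 × 1/4 = 209.75
Contribution of red: (216 − 209.75)² / 209.75 = 0.1862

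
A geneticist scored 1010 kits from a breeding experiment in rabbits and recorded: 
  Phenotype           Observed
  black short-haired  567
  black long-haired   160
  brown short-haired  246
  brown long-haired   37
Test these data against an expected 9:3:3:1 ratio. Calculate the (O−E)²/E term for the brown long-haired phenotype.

Expected counts for N = 1010 under a 9:3:3:1 ratio (total parts = 16):
  black short-haired: 1010 × 9/16 = 568.125
  black long-haired: 1010 × 3/16 = 189.375
  brown short-haired: 1010 × 3/16 = 189.375
  brown long-haired: 1010 × 1/16 = 63.125
Contribution of brown long-haired: (37 − 63.125)² / 63.125 = 10.8121

10.812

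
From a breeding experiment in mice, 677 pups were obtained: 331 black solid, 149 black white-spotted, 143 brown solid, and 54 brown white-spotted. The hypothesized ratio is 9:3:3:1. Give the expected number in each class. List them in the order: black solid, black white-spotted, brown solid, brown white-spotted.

380.8125, 126.9375, 126.9375, 42.3125

Expected counts for N = 677 under a 9:3:3:1 ratio (total parts = 16):
  black solid: 677 × 9/16 = 380.8125
  black white-spotted: 677 × 3/16 = 126.9375
  brown solid: 677 × 3/16 = 126.9375
  brown white-spotted: 677 × 1/16 = 42.3125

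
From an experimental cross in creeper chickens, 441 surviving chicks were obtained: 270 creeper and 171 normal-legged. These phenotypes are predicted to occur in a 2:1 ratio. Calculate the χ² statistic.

5.878

Total ratio parts = 3. Expected numbers out of 441:
  creeper: 441 × 2/3 = 294
  normal-legged: 441 × 1/3 = 147
χ² = Σ (O − E)² / E
  creeper: (270 − 294)² / 294 = 1.9592
  normal-legged: (171 − 147)² / 147 = 3.9184
χ² = 1.9592 + 3.9184 = 5.8776 ≈ 5.878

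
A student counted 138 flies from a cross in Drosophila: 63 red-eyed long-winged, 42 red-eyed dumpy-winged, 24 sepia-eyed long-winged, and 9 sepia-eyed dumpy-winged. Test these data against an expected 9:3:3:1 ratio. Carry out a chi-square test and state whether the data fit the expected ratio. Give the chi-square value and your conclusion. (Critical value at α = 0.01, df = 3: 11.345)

Expected counts for N = 138 under a 9:3:3:1 ratio (total parts = 16):
  red-eyed long-winged: 138 × 9/16 = 77.625
  red-eyed dumpy-winged: 138 × 3/16 = 25.875
  sepia-eyed long-winged: 138 × 3/16 = 25.875
  sepia-eyed dumpy-winged: 138 × 1/16 = 8.625
χ² = Σ (O − E)² / E
  red-eyed long-winged: (63 − 77.625)² / 77.625 = 2.7554
  red-eyed dumpy-winged: (42 − 25.875)² / 25.875 = 10.0489
  sepia-eyed long-winged: (24 − 25.875)² / 25.875 = 0.1359
  sepia-eyed dumpy-winged: (9 − 8.625)² / 8.625 = 0.0163
χ² = 2.7554 + 10.0489 + 0.1359 + 0.0163 = 12.9565 ≈ 12.957
Degrees of freedom = 4 − 1 = 3; critical value at α = 0.01 is 11.345.
Since 12.957 > 11.345, we reject the null hypothesis — the data do not fit the 9:3:3:1 ratio.

12.957; not consistent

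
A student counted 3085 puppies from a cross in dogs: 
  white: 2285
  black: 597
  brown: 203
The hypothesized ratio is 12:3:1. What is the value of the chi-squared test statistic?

Expected counts for N = 3085 under a 12:3:1 ratio (total parts = 16):
  white: 3085 × 12/16 = 2313.75
  black: 3085 × 3/16 = 578.4375
  brown: 3085 × 1/16 = 192.8125
χ² = Σ (O − E)² / E
  white: (2285 − 2313.75)² / 2313.75 = 0.3572
  black: (597 − 578.4375)² / 578.4375 = 0.5957
  brown: (203 − 192.8125)² / 192.8125 = 0.5383
χ² = 0.3572 + 0.5957 + 0.5383 = 1.4912 ≈ 1.491

1.491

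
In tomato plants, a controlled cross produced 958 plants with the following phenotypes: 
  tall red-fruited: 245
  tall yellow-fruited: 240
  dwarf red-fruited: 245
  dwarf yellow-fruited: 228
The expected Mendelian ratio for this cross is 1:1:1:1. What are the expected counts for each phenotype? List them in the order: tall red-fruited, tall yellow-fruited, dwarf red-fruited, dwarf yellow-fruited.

Expected counts for N = 958 under a 1:1:1:1 ratio (total parts = 4):
  tall red-fruited: 958 × 1/4 = 239.5
  tall yellow-fruited: 958 × 1/4 = 239.5
  dwarf red-fruited: 958 × 1/4 = 239.5
  dwarf yellow-fruited: 958 × 1/4 = 239.5

239.5, 239.5, 239.5, 239.5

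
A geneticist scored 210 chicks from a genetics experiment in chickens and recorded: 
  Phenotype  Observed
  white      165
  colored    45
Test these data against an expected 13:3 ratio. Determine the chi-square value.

The 13:3 ratio has 16 parts, so with N = 210 the expected counts are:
  white: 210 × 13/16 = 170.625
  colored: 210 × 3/16 = 39.375
χ² = Σ (O − E)² / E
  white: (165 − 170.625)² / 170.625 = 0.1854
  colored: (45 − 39.375)² / 39.375 = 0.8036
χ² = 0.1854 + 0.8036 = 0.989

0.989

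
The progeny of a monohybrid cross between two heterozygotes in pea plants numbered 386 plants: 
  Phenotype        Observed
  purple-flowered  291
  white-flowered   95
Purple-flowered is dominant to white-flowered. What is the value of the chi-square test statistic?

For a monohybrid cross between heterozygotes with complete dominance, the expected phenotypic ratio is 3:1.
Expected counts for N = 386 under a 3:1 ratio (total parts = 4):
  purple-flowered: 386 × 3/4 = 289.5
  white-flowered: 386 × 1/4 = 96.5
χ² = Σ (O − E)² / E
  purple-flowered: (291 − 289.5)² / 289.5 = 0.0078
  white-flowered: (95 − 96.5)² / 96.5 = 0.0233
χ² = 0.0078 + 0.0233 = 0.0311 ≈ 0.031

0.031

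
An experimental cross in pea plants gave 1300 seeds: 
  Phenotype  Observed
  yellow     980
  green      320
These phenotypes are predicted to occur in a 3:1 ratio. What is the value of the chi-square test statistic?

0.103

Under the 3:1 hypothesis (Σ ratio = 4, N = 1300):
  yellow: 1300 × 3/4 = 975
  green: 1300 × 1/4 = 325
χ² = Σ (O − E)² / E
  yellow: (980 − 975)² / 975 = 0.0256
  green: (320 − 325)² / 325 = 0.0769
χ² = 0.0256 + 0.0769 = 0.1025 ≈ 0.103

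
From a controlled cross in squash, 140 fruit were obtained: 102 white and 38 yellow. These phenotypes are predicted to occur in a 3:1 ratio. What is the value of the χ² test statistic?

The 3:1 ratio has 4 parts, so with N = 140 the expected counts are:
  white: 140 × 3/4 = 105
  yellow: 140 × 1/4 = 35
χ² = Σ (O − E)² / E
  white: (102 − 105)² / 105 = 0.0857
  yellow: (38 − 35)² / 35 = 0.2571
χ² = 0.0857 + 0.2571 = 0.3428 ≈ 0.343

0.343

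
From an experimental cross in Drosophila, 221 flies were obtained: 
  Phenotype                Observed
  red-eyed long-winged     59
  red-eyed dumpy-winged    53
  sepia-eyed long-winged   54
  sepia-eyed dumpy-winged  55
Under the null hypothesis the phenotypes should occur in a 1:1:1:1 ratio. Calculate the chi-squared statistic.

Total ratio parts = 4. Expected numbers out of 221:
  red-eyed long-winged: 221 × 1/4 = 55.25
  red-eyed dumpy-winged: 221 × 1/4 = 55.25
  sepia-eyed long-winged: 221 × 1/4 = 55.25
  sepia-eyed dumpy-winged: 221 × 1/4 = 55.25
χ² = Σ (O − E)² / E
  red-eyed long-winged: (59 − 55.25)² / 55.25 = 0.2545
  red-eyed dumpy-winged: (53 − 55.25)² / 55.25 = 0.0916
  sepia-eyed long-winged: (54 − 55.25)² / 55.25 = 0.0283
  sepia-eyed dumpy-winged: (55 − 55.25)² / 55.25 = 0.0011
χ² = 0.2545 + 0.0916 + 0.0283 + 0.0011 = 0.3755 ≈ 0.376

0.376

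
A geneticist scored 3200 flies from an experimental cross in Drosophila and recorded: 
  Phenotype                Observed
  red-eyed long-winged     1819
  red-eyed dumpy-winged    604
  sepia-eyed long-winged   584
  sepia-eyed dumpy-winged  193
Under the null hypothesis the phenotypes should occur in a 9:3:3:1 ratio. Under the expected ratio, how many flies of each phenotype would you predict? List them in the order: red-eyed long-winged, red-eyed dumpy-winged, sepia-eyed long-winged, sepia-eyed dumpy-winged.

1800, 600, 600, 200

The 9:3:3:1 ratio has 16 parts, so with N = 3200 the expected counts are:
  red-eyed long-winged: 3200 × 9/16 = 1800
  red-eyed dumpy-winged: 3200 × 3/16 = 600
  sepia-eyed long-winged: 3200 × 3/16 = 600
  sepia-eyed dumpy-winged: 3200 × 1/16 = 200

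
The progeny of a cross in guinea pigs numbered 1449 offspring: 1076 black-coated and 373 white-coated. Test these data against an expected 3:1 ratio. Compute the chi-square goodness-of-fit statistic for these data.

Under the 3:1 hypothesis (Σ ratio = 4, N = 1449):
  black-coated: 1449 × 3/4 = 1086.75
  white-coated: 1449 × 1/4 = 362.25
χ² = Σ (O − E)² / E
  black-coated: (1076 − 1086.75)² / 1086.75 = 0.1063
  white-coated: (373 − 362.25)² / 362.25 = 0.3190
χ² = 0.1063 + 0.3190 = 0.4253 ≈ 0.425

0.425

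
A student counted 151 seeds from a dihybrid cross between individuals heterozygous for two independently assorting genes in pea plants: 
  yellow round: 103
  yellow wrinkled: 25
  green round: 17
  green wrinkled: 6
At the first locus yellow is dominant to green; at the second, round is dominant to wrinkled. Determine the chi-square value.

10.001

A dihybrid F₂ with independent assortment and complete dominance at both loci gives a 9:3:3:1 phenotypic ratio.
The 9:3:3:1 ratio has 16 parts, so with N = 151 the expected counts are:
  yellow round: 151 × 9/16 = 84.9375
  yellow wrinkled: 151 × 3/16 = 28.3125
  green round: 151 × 3/16 = 28.3125
  green wrinkled: 151 × 1/16 = 9.4375
χ² = Σ (O − E)² / E
  yellow round: (103 − 84.9375)² / 84.9375 = 3.8411
  yellow wrinkled: (25 − 28.3125)² / 28.3125 = 0.3876
  green round: (17 − 28.3125)² / 28.3125 = 4.5200
  green wrinkled: (6 − 9.4375)² / 9.4375 = 1.2521
χ² = 3.8411 + 0.3876 + 4.5200 + 1.2521 = 10.0008 ≈ 10.001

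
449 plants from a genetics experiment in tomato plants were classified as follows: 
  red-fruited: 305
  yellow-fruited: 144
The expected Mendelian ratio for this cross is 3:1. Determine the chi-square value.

Total ratio parts = 4. Expected numbers out of 449:
  red-fruited: 449 × 3/4 = 336.75
  yellow-fruited: 449 × 1/4 = 112.25
χ² = Σ (O − E)² / E
  red-fruited: (305 − 336.75)² / 336.75 = 2.9935
  yellow-fruited: (144 − 112.25)² / 112.25 = 8.9805
χ² = 2.9935 + 8.9805 = 11.974

11.974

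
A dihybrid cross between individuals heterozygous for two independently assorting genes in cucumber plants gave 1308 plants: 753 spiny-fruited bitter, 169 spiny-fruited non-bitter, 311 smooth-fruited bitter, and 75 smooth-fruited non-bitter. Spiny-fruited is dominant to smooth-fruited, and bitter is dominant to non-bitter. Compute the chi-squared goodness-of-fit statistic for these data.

42.296

A dihybrid F₂ with independent assortment and complete dominance at both loci gives a 9:3:3:1 phenotypic ratio.
Under the 9:3:3:1 hypothesis (Σ ratio = 16, N = 1308):
  spiny-fruited bitter: 1308 × 9/16 = 735.75
  spiny-fruited non-bitter: 1308 × 3/16 = 245.25
  smooth-fruited bitter: 1308 × 3/16 = 245.25
  smooth-fruited non-bitter: 1308 × 1/16 = 81.75
χ² = Σ (O − E)² / E
  spiny-fruited bitter: (753 − 735.75)² / 735.75 = 0.4044
  spiny-fruited non-bitter: (169 − 245.25)² / 245.25 = 23.7067
  smooth-fruited bitter: (311 − 245.25)² / 245.25 = 17.6272
  smooth-fruited non-bitter: (75 − 81.75)² / 81.75 = 0.5573
χ² = 0.4044 + 23.7067 + 17.6272 + 0.5573 = 42.2956 ≈ 42.296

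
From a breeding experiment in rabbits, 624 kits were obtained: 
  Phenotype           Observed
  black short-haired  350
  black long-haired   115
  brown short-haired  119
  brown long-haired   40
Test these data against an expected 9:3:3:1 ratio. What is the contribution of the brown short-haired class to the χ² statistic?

0.034

The 9:3:3:1 ratio has 16 parts, so with N = 624 the expected counts are:
  black short-haired: 624 × 9/16 = 351
  black long-haired: 624 × 3/16 = 117
  brown short-haired: 624 × 3/16 = 117
  brown long-haired: 624 × 1/16 = 39
Contribution of brown short-haired: (119 − 117)² / 117 = 0.0342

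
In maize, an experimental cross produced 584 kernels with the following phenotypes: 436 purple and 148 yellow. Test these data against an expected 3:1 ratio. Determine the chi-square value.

0.037

Under the 3:1 hypothesis (Σ ratio = 4, N = 584):
  purple: 584 × 3/4 = 438
  yellow: 584 × 1/4 = 146
χ² = Σ (O − E)² / E
  purple: (436 − 438)² / 438 = 0.0091
  yellow: (148 − 146)² / 146 = 0.0274
χ² = 0.0091 + 0.0274 = 0.0365 ≈ 0.037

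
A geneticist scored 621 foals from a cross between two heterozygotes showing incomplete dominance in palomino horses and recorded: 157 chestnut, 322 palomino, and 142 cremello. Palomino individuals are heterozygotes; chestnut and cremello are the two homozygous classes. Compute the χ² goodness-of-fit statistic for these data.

With incomplete dominance, a heterozygote × heterozygote cross gives a 1:2:1 phenotypic ratio.
Expected counts for N = 621 under a 1:2:1 ratio (total parts = 4):
  chestnut: 621 × 1/4 = 155.25
  palomino: 621 × 2/4 = 310.5
  cremello: 621 × 1/4 = 155.25
χ² = Σ (O − E)² / E
  chestnut: (157 − 155.25)² / 155.25 = 0.0197
  palomino: (322 − 310.5)² / 310.5 = 0.4259
  cremello: (142 − 155.25)² / 155.25 = 1.1308
χ² = 0.0197 + 0.4259 + 1.1308 = 1.5764 ≈ 1.576

1.576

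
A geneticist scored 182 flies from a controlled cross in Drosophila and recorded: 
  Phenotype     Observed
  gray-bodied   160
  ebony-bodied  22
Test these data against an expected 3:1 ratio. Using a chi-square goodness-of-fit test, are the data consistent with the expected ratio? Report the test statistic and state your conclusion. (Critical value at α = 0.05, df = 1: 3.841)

The 3:1 ratio has 4 parts, so with N = 182 the expected counts are:
  gray-bodied: 182 × 3/4 = 136.5
  ebony-bodied: 182 × 1/4 = 45.5
χ² = Σ (O − E)² / E
  gray-bodied: (160 − 136.5)² / 136.5 = 4.0458
  ebony-bodied: (22 − 45.5)² / 45.5 = 12.1374
χ² = 4.0458 + 12.1374 = 16.1832 ≈ 16.183
Degrees of freedom = 2 − 1 = 1; critical value at α = 0.05 is 3.841.
Since 16.183 > 3.841, we reject the null hypothesis — the data do not fit the 3:1 ratio.

16.183; not consistent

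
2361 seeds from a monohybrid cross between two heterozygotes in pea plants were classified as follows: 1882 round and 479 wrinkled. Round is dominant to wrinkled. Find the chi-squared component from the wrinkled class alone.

20.968

For a monohybrid cross between heterozygotes with complete dominance, the expected phenotypic ratio is 3:1.
Expected counts for N = 2361 under a 3:1 ratio (total parts = 4):
  round: 2361 × 3/4 = 1770.75
  wrinkled: 2361 × 1/4 = 590.25
Contribution of wrinkled: (479 − 590.25)² / 590.25 = 20.9683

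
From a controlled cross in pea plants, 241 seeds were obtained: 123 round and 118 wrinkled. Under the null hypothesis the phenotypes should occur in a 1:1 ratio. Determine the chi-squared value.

0.104

Under the 1:1 hypothesis (Σ ratio = 2, N = 241):
  round: 241 × 1/2 = 120.5
  wrinkled: 241 × 1/2 = 120.5
χ² = Σ (O − E)² / E
  round: (123 − 120.5)² / 120.5 = 0.0519
  wrinkled: (118 − 120.5)² / 120.5 = 0.0519
χ² = 0.0519 + 0.0519 = 0.1038 ≈ 0.104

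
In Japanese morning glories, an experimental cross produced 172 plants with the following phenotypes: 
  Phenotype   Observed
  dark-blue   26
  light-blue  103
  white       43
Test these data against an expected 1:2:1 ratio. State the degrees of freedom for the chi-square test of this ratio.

A goodness-of-fit test with 3 phenotype classes has df = 3 − 1 = 2.

2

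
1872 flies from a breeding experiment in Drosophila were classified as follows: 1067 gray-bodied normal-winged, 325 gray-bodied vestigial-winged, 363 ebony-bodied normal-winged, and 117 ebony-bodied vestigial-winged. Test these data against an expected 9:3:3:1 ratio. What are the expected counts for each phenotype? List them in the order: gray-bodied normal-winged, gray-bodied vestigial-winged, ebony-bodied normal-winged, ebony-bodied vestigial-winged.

1053, 351, 351, 117

Under the 9:3:3:1 hypothesis (Σ ratio = 16, N = 1872):
  gray-bodied normal-winged: 1872 × 9/16 = 1053
  gray-bodied vestigial-winged: 1872 × 3/16 = 351
  ebony-bodied normal-winged: 1872 × 3/16 = 351
  ebony-bodied vestigial-winged: 1872 × 1/16 = 117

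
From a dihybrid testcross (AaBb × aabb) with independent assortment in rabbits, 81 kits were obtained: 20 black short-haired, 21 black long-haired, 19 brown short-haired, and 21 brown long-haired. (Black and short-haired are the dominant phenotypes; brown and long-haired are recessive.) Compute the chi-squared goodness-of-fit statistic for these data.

A dihybrid testcross with independent assortment gives a 1:1:1:1 ratio.
Total ratio parts = 4. Expected numbers out of 81:
  black short-haired: 81 × 1/4 = 20.25
  black long-haired: 81 × 1/4 = 20.25
  brown short-haired: 81 × 1/4 = 20.25
  brown long-haired: 81 × 1/4 = 20.25
χ² = Σ (O − E)² / E
  black short-haired: (20 − 20.25)² / 20.25 = 0.0031
  black long-haired: (21 − 20.25)² / 20.25 = 0.0278
  brown short-haired: (19 − 20.25)² / 20.25 = 0.0772
  brown long-haired: (21 − 20.25)² / 20.25 = 0.0278
χ² = 0.0031 + 0.0278 + 0.0772 + 0.0278 = 0.1359 ≈ 0.136

0.136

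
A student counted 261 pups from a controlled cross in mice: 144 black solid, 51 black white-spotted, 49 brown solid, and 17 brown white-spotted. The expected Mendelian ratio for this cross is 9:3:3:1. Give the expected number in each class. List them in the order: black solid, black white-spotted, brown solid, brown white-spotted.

Expected counts for N = 261 under a 9:3:3:1 ratio (total parts = 16):
  black solid: 261 × 9/16 = 146.8125
  black white-spotted: 261 × 3/16 = 48.9375
  brown solid: 261 × 3/16 = 48.9375
  brown white-spotted: 261 × 1/16 = 16.3125

146.8125, 48.9375, 48.9375, 16.3125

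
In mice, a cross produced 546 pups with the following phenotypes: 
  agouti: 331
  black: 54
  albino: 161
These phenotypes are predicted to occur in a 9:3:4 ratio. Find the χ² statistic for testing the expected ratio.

29.112

Total ratio parts = 16. Expected numbers out of 546:
  agouti: 546 × 9/16 = 307.125
  black: 546 × 3/16 = 102.375
  albino: 546 × 4/16 = 136.5
χ² = Σ (O − E)² / E
  agouti: (331 − 307.125)² / 307.125 = 1.8560
  black: (54 − 102.375)² / 102.375 = 22.8585
  albino: (161 − 136.5)² / 136.5 = 4.3974
χ² = 1.8560 + 22.8585 + 4.3974 = 29.1119 ≈ 29.112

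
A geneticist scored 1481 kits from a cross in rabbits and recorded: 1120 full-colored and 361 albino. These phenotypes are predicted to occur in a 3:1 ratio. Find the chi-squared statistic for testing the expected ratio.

The 3:1 ratio has 4 parts, so with N = 1481 the expected counts are:
  full-colored: 1481 × 3/4 = 1110.75
  albino: 1481 × 1/4 = 370.25
χ² = Σ (O − E)² / E
  full-colored: (1120 − 1110.75)² / 1110.75 = 0.0770
  albino: (361 − 370.25)² / 370.25 = 0.2311
χ² = 0.0770 + 0.2311 = 0.3081 ≈ 0.308

0.308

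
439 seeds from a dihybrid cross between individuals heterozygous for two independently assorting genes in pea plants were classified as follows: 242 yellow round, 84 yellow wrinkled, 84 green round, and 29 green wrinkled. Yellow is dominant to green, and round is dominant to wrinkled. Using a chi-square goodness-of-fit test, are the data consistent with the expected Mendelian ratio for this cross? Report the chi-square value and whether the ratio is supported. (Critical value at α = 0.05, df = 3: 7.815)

0.257; consistent

A dihybrid F₂ with independent assortment and complete dominance at both loci gives a 9:3:3:1 phenotypic ratio.
Total ratio parts = 16. Expected numbers out of 439:
  yellow round: 439 × 9/16 = 246.9375
  yellow wrinkled: 439 × 3/16 = 82.3125
  green round: 439 × 3/16 = 82.3125
  green wrinkled: 439 × 1/16 = 27.4375
χ² = Σ (O − E)² / E
  yellow round: (242 − 246.9375)² / 246.9375 = 0.0987
  yellow wrinkled: (84 − 82.3125)² / 82.3125 = 0.0346
  green round: (84 − 82.3125)² / 82.3125 = 0.0346
  green wrinkled: (29 − 27.4375)² / 27.4375 = 0.0890
χ² = 0.0987 + 0.0346 + 0.0346 + 0.0890 = 0.2569 ≈ 0.257
Degrees of freedom = 4 − 1 = 3; critical value at α = 0.05 is 7.815.
Since 0.257 < 7.815, we fail to reject the null hypothesis — the data are consistent with the 9:3:3:1 ratio.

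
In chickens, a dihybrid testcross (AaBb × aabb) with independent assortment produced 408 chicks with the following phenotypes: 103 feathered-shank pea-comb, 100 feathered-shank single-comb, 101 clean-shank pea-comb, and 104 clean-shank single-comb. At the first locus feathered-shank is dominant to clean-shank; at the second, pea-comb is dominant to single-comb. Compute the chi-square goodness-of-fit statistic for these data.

A dihybrid testcross with independent assortment gives a 1:1:1:1 ratio.
Under the 1:1:1:1 hypothesis (Σ ratio = 4, N = 408):
  feathered-shank pea-comb: 408 × 1/4 = 102
  feathered-shank single-comb: 408 × 1/4 = 102
  clean-shank pea-comb: 408 × 1/4 = 102
  clean-shank single-comb: 408 × 1/4 = 102
χ² = Σ (O − E)² / E
  feathered-shank pea-comb: (103 − 102)² / 102 = 0.0098
  feathered-shank single-comb: (100 − 102)² / 102 = 0.0392
  clean-shank pea-comb: (101 − 102)² / 102 = 0.0098
  clean-shank single-comb: (104 − 102)² / 102 = 0.0392
χ² = 0.0098 + 0.0392 + 0.0098 + 0.0392 = 0.098

0.098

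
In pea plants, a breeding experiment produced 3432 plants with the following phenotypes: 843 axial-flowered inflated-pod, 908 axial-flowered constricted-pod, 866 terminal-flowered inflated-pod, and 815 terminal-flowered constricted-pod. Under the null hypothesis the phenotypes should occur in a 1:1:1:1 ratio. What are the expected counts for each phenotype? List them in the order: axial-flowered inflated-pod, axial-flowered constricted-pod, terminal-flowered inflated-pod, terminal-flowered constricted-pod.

858, 858, 858, 858

Expected counts for N = 3432 under a 1:1:1:1 ratio (total parts = 4):
  axial-flowered inflated-pod: 3432 × 1/4 = 858
  axial-flowered constricted-pod: 3432 × 1/4 = 858
  terminal-flowered inflated-pod: 3432 × 1/4 = 858
  terminal-flowered constricted-pod: 3432 × 1/4 = 858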